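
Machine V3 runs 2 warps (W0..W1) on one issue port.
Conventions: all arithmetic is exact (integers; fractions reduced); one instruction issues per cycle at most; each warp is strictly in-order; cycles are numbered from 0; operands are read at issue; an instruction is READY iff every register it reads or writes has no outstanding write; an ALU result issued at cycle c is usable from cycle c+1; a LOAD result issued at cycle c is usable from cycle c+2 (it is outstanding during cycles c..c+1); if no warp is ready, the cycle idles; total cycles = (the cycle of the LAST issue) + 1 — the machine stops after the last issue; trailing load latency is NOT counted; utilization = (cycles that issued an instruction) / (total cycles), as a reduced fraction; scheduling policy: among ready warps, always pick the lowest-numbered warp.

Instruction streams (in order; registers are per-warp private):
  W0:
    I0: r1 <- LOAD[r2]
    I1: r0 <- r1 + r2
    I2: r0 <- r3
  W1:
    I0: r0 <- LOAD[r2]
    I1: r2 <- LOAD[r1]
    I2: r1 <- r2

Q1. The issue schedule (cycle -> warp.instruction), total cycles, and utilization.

cycle 0: W0.I0
cycle 1: W1.I0
cycle 2: W0.I1
cycle 3: W0.I2
cycle 4: W1.I1
cycle 5: idle
cycle 6: W1.I2

Answer: 7 cycles, utilization 6/7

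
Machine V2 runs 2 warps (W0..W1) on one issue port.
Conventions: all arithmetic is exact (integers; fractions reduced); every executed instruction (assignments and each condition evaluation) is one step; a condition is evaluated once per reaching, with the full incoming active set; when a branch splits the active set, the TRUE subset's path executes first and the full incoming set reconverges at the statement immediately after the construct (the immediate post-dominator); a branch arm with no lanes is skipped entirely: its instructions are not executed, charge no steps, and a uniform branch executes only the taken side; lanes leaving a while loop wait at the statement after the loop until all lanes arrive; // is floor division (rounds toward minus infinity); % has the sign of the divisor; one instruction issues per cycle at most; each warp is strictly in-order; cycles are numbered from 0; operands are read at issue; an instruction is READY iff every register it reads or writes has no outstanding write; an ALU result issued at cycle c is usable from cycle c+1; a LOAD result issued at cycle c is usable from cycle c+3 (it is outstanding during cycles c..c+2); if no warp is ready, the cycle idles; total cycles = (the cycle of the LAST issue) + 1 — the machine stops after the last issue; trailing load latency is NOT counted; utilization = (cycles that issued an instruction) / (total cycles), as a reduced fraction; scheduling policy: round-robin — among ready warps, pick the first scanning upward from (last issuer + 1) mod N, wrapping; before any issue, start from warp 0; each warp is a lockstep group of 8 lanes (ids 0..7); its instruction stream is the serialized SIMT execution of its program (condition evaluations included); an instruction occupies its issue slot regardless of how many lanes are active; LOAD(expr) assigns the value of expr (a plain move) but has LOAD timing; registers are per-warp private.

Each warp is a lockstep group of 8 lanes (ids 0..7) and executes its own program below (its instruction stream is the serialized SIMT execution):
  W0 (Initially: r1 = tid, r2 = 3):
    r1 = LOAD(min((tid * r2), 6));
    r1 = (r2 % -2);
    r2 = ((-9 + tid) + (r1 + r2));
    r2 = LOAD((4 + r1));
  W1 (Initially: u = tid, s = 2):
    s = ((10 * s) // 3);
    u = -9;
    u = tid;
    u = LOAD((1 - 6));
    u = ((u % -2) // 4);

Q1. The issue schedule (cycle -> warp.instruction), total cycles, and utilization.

cycle 0: W0.I0
cycle 1: W1.I0
cycle 2: W1.I1
cycle 3: W0.I1
cycle 4: W1.I2
cycle 5: W0.I2
cycle 6: W1.I3
cycle 7: W0.I3
cycle 8: idle
cycle 9: W1.I4

Answer: 10 cycles, utilization 9/10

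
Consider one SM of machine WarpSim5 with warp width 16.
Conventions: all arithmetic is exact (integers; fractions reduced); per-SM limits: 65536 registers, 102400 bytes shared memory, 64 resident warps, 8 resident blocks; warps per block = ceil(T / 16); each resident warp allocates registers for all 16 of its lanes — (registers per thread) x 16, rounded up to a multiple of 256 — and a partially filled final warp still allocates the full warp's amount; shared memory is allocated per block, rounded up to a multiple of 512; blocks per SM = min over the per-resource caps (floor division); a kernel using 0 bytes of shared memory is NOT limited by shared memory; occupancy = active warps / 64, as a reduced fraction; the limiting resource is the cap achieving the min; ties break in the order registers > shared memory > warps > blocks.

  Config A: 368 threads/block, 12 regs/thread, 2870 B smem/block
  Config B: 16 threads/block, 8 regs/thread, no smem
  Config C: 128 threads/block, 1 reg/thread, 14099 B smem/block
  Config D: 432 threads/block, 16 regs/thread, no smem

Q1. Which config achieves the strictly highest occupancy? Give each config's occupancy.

occupancies: A 23/32, B 1/8, C 7/8, D 27/32

Answer: C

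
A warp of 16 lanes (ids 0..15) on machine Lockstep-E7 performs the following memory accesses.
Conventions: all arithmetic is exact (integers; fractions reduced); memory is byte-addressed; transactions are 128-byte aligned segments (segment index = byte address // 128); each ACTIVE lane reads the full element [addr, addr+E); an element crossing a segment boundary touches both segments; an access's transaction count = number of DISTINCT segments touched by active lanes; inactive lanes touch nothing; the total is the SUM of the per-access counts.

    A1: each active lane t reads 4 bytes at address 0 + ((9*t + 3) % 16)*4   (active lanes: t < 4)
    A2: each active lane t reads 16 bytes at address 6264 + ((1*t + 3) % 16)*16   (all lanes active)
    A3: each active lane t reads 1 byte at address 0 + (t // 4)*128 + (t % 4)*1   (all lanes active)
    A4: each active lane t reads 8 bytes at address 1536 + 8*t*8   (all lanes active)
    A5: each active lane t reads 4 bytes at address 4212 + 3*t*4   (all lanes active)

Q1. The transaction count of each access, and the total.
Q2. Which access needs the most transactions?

A1: 1 transaction
A2: 3 transactions
A3: 4 transactions
A4: 8 transactions
A5: 3 transactions

Answer: 1,3,4,8,3; total 19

Answer: A4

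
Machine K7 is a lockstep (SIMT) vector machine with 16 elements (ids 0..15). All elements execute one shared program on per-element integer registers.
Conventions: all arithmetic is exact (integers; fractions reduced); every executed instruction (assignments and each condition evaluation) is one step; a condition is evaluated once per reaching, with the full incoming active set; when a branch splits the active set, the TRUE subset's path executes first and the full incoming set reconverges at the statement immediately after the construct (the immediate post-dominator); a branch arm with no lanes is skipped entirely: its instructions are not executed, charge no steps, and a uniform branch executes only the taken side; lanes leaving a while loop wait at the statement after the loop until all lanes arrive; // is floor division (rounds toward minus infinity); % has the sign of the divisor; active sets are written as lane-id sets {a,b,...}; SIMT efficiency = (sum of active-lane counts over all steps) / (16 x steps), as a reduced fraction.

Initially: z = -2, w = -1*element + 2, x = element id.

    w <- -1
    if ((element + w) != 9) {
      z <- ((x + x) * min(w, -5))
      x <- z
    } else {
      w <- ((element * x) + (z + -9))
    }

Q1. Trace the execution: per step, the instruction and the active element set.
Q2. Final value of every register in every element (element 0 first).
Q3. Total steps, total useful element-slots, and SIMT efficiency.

step 0: w <- -1                      {0,1,2,3,4,5,6,7,8,9,10,11,12,13,14,15}
step 1: eval ((element + w) != 9)    {0,1,2,3,4,5,6,7,8,9,10,11,12,13,14,15}
step 2: z <- ((x + x) * min(w, -5))  {0,1,2,3,4,5,6,7,8,9,11,12,13,14,15}
step 3: x <- z                       {0,1,2,3,4,5,6,7,8,9,11,12,13,14,15}
step 4: w <- ((element * x) + (z + -9)) {10}

Answer: 5 steps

z: 0,-10,-20,-30,-40,-50,-60,-70,-80,-90,-2,-110,-120,-130,-140,-150
w: -1,-1,-1,-1,-1,-1,-1,-1,-1,-1,89,-1,-1,-1,-1,-1
x: 0,-10,-20,-30,-40,-50,-60,-70,-80,-90,10,-110,-120,-130,-140,-150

steps = 5; useful = 63; efficiency = 63/80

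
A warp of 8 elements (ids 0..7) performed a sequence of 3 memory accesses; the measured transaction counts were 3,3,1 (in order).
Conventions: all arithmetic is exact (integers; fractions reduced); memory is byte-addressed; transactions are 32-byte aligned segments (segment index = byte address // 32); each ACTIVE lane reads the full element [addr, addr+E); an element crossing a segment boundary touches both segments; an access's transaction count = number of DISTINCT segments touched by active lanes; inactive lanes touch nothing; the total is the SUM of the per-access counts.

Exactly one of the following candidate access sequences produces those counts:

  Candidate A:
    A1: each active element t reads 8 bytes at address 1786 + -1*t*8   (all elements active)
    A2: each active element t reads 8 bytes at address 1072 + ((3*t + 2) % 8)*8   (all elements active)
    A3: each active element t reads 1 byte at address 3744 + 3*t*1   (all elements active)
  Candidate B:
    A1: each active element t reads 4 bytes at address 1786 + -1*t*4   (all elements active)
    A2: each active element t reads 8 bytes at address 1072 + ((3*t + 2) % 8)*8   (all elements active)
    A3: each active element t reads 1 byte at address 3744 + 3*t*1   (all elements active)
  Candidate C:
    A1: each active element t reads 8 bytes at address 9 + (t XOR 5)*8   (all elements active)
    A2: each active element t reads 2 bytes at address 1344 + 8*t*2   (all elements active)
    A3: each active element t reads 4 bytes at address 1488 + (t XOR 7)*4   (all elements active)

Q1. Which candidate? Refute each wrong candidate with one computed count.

B: A1 gives 2 transactions, not 3
C: A2 gives 4 transactions, not 3
A: all counts match (3,3,1)

Answer: A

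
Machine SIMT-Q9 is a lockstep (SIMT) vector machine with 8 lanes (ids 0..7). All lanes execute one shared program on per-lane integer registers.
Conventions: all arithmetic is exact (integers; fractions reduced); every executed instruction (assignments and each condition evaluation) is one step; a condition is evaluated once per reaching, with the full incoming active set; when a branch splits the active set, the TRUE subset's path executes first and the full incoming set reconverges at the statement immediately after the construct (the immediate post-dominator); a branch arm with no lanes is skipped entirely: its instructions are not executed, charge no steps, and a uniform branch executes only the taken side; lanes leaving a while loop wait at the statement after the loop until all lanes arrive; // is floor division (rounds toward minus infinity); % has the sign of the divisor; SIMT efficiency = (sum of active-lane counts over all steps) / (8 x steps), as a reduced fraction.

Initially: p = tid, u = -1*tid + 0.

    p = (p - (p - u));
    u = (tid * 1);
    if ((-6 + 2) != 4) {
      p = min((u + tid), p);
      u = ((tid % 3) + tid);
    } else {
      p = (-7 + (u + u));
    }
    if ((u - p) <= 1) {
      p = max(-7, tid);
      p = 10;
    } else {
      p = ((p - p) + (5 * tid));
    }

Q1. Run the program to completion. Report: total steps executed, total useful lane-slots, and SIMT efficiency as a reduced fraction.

Answer: 9 steps, 57 useful, 19/24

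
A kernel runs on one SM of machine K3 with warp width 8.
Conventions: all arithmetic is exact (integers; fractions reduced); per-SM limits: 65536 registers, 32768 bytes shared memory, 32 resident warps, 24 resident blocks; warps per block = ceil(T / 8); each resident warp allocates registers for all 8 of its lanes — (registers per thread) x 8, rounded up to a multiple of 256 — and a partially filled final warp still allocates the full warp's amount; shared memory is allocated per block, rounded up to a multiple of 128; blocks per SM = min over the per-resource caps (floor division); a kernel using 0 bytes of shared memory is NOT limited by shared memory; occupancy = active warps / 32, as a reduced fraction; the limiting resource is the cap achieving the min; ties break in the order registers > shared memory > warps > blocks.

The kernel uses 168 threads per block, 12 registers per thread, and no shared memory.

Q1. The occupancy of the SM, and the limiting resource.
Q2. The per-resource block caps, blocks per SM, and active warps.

Answer: occupancy 21/32, limited by warps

registers: 12 blocks
shared memory: no limit (kernel uses none)
warps: 1 block
blocks: 24 blocks

Answer: 1 block, 21 active warps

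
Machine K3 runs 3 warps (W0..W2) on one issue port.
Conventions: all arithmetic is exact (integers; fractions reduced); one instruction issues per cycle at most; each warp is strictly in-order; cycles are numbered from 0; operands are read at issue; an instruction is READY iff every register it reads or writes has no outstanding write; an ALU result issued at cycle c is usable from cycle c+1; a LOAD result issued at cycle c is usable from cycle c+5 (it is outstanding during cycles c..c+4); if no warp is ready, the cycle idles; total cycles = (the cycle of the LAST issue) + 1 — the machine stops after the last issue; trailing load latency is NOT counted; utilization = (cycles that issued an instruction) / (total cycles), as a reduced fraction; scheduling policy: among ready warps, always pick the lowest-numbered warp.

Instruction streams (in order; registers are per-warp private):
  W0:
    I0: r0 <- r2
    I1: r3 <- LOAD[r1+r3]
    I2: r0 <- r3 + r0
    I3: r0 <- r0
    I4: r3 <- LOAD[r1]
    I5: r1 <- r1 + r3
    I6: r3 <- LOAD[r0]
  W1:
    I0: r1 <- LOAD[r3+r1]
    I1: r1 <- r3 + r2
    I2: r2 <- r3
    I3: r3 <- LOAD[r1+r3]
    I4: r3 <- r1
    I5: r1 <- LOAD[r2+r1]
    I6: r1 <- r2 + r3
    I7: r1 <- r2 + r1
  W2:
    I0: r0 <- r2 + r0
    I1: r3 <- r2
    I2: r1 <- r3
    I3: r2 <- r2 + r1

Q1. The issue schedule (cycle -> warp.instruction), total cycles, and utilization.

cycle 0: W0.I0
cycle 1: W0.I1
cycle 2: W1.I0
cycle 3: W2.I0
cycle 4: W2.I1
cycle 5: W2.I2
cycle 6: W0.I2
cycle 7: W0.I3
cycle 8: W0.I4
cycle 9: W1.I1
cycle 10: W1.I2
cycle 11: W1.I3
cycle 12: W2.I3
cycle 13: W0.I5
cycle 14: W0.I6
cycle 15: idle
cycle 16: W1.I4
cycle 17: W1.I5
cycle 18: idle
cycle 19: idle
cycle 20: idle
cycle 21: idle
cycle 22: W1.I6
cycle 23: W1.I7

Answer: 24 cycles, utilization 19/24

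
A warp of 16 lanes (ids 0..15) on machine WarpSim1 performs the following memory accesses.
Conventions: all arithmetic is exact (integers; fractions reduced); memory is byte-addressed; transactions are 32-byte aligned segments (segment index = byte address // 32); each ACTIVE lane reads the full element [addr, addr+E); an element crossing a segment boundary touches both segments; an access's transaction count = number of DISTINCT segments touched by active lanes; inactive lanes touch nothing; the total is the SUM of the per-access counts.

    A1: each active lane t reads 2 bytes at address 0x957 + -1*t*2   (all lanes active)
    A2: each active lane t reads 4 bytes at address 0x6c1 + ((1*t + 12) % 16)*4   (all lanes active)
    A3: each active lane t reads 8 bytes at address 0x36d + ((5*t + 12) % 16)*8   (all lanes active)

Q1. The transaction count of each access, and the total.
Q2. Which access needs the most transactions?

A1: 2 transactions
A2: 3 transactions
A3: 5 transactions

Answer: 2,3,5; total 10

Answer: A3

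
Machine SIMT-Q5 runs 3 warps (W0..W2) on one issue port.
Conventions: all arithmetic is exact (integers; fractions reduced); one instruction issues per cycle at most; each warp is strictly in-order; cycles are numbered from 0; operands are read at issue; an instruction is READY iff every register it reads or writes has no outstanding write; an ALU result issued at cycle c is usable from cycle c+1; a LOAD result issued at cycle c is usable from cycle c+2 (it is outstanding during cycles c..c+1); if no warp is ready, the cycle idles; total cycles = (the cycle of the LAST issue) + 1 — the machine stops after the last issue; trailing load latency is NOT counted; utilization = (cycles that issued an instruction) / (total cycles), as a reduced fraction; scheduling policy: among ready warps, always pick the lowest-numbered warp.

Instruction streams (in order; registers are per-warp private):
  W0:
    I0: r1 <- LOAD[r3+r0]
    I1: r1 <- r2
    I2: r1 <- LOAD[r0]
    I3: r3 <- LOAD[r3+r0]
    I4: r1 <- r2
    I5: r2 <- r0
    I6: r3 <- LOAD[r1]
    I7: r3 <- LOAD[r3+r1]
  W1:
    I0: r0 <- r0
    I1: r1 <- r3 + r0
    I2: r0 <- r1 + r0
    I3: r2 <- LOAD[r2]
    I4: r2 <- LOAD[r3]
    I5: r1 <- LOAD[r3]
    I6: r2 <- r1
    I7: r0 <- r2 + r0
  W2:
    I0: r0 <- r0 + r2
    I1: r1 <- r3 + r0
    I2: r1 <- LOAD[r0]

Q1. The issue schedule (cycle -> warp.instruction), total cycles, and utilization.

cycle 0: W0.I0
cycle 1: W1.I0
cycle 2: W0.I1
cycle 3: W0.I2
cycle 4: W0.I3
cycle 5: W0.I4
cycle 6: W0.I5
cycle 7: W0.I6
cycle 8: W1.I1
cycle 9: W0.I7
cycle 10: W1.I2
cycle 11: W1.I3
cycle 12: W2.I0
cycle 13: W1.I4
cycle 14: W1.I5
cycle 15: W2.I1
cycle 16: W1.I6
cycle 17: W1.I7
cycle 18: W2.I2

Answer: 19 cycles, utilization 1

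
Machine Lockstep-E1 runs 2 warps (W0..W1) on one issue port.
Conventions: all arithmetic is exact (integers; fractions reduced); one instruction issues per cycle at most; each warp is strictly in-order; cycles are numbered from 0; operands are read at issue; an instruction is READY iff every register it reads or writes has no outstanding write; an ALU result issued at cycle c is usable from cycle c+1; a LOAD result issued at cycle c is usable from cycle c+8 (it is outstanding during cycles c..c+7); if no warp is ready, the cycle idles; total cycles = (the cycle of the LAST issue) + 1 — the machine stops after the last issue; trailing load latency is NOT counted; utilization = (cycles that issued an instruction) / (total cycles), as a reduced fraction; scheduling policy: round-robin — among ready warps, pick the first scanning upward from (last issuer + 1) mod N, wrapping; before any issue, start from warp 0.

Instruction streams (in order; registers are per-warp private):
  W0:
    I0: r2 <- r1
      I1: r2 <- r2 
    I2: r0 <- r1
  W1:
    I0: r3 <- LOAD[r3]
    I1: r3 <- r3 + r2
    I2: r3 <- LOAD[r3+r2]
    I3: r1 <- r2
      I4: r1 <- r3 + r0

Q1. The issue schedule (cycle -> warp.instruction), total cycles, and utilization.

cycle 0: W0.I0
cycle 1: W1.I0
cycle 2: W0.I1
cycle 3: W0.I2
cycle 4: idle
cycle 5: idle
cycle 6: idle
cycle 7: idle
cycle 8: idle
cycle 9: W1.I1
cycle 10: W1.I2
cycle 11: W1.I3
cycle 12: idle
cycle 13: idle
cycle 14: idle
cycle 15: idle
cycle 16: idle
cycle 17: idle
cycle 18: W1.I4

Answer: 19 cycles, utilization 8/19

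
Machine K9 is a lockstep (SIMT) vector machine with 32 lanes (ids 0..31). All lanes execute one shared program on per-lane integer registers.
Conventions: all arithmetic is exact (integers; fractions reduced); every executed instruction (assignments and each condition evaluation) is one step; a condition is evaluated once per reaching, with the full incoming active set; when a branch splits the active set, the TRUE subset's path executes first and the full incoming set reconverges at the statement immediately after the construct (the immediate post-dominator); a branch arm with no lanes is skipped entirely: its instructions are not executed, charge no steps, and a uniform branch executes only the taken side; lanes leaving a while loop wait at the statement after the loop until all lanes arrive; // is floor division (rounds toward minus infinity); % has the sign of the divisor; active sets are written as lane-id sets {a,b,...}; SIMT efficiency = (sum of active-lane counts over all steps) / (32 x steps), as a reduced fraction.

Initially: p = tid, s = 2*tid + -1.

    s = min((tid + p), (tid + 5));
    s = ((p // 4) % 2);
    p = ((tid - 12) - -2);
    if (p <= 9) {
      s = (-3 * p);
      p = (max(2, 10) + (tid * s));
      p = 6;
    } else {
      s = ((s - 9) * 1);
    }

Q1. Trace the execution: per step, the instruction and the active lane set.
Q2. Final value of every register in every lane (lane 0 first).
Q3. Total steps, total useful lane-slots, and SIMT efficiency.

step 0: s <- min((tid + p), (tid + 5)) {0,1,2,3,4,5,6,7,8,9,10,11,12,13,14,15,16,17,18,19,20,21,22,23,24,25,26,27,28,29,30,31}
step 1: s <- ((p // 4) % 2)          {0,1,2,3,4,5,6,7,8,9,10,11,12,13,14,15,16,17,18,19,20,21,22,23,24,25,26,27,28,29,30,31}
step 2: p <- ((tid - 12) - -2)       {0,1,2,3,4,5,6,7,8,9,10,11,12,13,14,15,16,17,18,19,20,21,22,23,24,25,26,27,28,29,30,31}
step 3: eval (p <= 9)                {0,1,2,3,4,5,6,7,8,9,10,11,12,13,14,15,16,17,18,19,20,21,22,23,24,25,26,27,28,29,30,31}
step 4: s <- (-3 * p)                {0,1,2,3,4,5,6,7,8,9,10,11,12,13,14,15,16,17,18,19}
step 5: p <- (max(2, 10) + (tid * s)) {0,1,2,3,4,5,6,7,8,9,10,11,12,13,14,15,16,17,18,19}
step 6: p <- 6                       {0,1,2,3,4,5,6,7,8,9,10,11,12,13,14,15,16,17,18,19}
step 7: s <- ((s - 9) * 1)           {20,21,22,23,24,25,26,27,28,29,30,31}

Answer: 8 steps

p: 6,6,6,6,6,6,6,6,6,6,6,6,6,6,6,6,6,6,6,6,10,11,12,13,14,15,16,17,18,19,20,21
s: 30,27,24,21,18,15,12,9,6,3,0,-3,-6,-9,-12,-15,-18,-21,-24,-27,-8,-8,-8,-8,-9,-9,-9,-9,-8,-8,-8,-8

steps = 8; useful = 200; efficiency = 200/256 = 25/32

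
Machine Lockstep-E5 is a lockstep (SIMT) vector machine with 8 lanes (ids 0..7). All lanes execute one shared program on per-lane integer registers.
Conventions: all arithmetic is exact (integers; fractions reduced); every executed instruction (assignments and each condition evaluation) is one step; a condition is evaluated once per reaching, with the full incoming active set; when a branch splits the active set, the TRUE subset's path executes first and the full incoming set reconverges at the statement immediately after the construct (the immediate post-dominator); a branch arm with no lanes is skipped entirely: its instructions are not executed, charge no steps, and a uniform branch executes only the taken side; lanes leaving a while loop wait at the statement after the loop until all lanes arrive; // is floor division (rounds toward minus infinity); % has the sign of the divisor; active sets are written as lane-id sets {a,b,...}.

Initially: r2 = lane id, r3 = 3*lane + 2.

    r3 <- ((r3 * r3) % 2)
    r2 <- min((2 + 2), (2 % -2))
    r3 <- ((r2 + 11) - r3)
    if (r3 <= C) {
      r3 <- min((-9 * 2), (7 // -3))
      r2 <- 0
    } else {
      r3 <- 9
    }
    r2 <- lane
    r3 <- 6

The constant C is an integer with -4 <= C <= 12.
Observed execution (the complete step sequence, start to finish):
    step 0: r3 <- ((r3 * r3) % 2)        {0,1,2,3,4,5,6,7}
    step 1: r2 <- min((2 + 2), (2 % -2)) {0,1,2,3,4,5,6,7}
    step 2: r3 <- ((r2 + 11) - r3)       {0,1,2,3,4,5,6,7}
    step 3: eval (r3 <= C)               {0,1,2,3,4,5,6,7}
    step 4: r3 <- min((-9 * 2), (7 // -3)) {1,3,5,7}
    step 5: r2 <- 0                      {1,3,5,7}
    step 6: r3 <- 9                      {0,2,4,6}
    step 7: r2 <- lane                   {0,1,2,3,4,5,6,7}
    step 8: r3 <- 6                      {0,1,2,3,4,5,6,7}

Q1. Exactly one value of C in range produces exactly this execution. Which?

Answer: C = 10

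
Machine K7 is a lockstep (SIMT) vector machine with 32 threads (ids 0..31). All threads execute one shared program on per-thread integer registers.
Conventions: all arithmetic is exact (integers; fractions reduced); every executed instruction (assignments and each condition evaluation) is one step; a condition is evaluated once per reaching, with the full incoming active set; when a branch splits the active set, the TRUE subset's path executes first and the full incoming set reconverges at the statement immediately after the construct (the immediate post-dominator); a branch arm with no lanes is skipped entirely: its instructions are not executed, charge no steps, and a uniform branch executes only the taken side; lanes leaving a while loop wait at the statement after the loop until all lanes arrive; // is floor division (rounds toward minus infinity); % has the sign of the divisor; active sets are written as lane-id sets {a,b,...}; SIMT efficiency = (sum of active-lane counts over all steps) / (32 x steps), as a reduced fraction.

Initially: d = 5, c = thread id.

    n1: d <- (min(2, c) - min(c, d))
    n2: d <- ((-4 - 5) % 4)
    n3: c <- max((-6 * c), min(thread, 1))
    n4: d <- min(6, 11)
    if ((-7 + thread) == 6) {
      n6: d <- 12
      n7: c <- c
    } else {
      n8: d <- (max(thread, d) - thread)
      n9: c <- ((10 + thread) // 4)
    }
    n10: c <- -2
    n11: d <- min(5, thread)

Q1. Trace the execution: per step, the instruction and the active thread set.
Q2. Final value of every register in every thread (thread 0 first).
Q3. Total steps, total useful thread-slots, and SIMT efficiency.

step 0: d <- (min(2, c) - min(c, d)) {0,1,2,3,4,5,6,7,8,9,10,11,12,13,14,15,16,17,18,19,20,21,22,23,24,25,26,27,28,29,30,31}
step 1: d <- ((-4 - 5) % 4)          {0,1,2,3,4,5,6,7,8,9,10,11,12,13,14,15,16,17,18,19,20,21,22,23,24,25,26,27,28,29,30,31}
step 2: c <- max((-6 * c), min(thread, 1)) {0,1,2,3,4,5,6,7,8,9,10,11,12,13,14,15,16,17,18,19,20,21,22,23,24,25,26,27,28,29,30,31}
step 3: d <- min(6, 11)              {0,1,2,3,4,5,6,7,8,9,10,11,12,13,14,15,16,17,18,19,20,21,22,23,24,25,26,27,28,29,30,31}
step 4: eval ((-7 + thread) == 6)    {0,1,2,3,4,5,6,7,8,9,10,11,12,13,14,15,16,17,18,19,20,21,22,23,24,25,26,27,28,29,30,31}
step 5: d <- 12                      {13}
step 6: c <- c                       {13}
step 7: d <- (max(thread, d) - thread) {0,1,2,3,4,5,6,7,8,9,10,11,12,14,15,16,17,18,19,20,21,22,23,24,25,26,27,28,29,30,31}
step 8: c <- ((10 + thread) // 4)    {0,1,2,3,4,5,6,7,8,9,10,11,12,14,15,16,17,18,19,20,21,22,23,24,25,26,27,28,29,30,31}
step 9: c <- -2                      {0,1,2,3,4,5,6,7,8,9,10,11,12,13,14,15,16,17,18,19,20,21,22,23,24,25,26,27,28,29,30,31}
step 10: d <- min(5, thread)          {0,1,2,3,4,5,6,7,8,9,10,11,12,13,14,15,16,17,18,19,20,21,22,23,24,25,26,27,28,29,30,31}

Answer: 11 steps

d: 0,1,2,3,4,5,5,5,5,5,5,5,5,5,5,5,5,5,5,5,5,5,5,5,5,5,5,5,5,5,5,5
c: -2,-2,-2,-2,-2,-2,-2,-2,-2,-2,-2,-2,-2,-2,-2,-2,-2,-2,-2,-2,-2,-2,-2,-2,-2,-2,-2,-2,-2,-2,-2,-2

steps = 11; useful = 288; efficiency = 288/352 = 9/11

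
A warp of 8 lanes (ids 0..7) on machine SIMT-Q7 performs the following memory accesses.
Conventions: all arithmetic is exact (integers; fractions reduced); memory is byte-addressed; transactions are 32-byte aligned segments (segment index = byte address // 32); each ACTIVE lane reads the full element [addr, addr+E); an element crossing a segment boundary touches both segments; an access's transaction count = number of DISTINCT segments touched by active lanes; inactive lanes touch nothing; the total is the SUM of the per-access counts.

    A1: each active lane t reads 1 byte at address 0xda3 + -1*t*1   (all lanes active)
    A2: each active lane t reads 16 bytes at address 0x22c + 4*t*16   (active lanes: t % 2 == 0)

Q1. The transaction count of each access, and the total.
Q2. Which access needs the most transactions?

A1: 2 transactions
A2: 4 transactions

Answer: 2,4; total 6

Answer: A2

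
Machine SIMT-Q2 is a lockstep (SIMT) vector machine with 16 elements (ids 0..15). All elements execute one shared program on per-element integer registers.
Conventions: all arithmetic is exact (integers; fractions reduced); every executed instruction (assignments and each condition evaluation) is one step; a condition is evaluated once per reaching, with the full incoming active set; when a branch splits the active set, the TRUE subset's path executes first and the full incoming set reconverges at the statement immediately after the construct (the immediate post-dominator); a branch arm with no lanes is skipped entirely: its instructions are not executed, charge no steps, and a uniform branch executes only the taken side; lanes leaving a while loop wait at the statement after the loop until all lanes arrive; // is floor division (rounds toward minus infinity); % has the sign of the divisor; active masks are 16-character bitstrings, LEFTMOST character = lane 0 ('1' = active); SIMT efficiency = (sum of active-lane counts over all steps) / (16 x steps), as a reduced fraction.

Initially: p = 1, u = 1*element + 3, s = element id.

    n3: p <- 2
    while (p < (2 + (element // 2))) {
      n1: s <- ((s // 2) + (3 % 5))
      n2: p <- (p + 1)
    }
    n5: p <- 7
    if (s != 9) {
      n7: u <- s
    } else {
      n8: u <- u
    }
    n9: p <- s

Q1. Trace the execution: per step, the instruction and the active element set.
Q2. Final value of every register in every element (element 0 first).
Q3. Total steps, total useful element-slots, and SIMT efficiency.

step 0: p <- 2                       1111111111111111
step 1: eval (p < (2 + (element // 2))) 1111111111111111
step 2: s <- ((s // 2) + (3 % 5))    0011111111111111
step 3: p <- (p + 1)                 0011111111111111
step 4: eval (p < (2 + (element // 2))) 0011111111111111
step 5: s <- ((s // 2) + (3 % 5))    0000111111111111
step 6: p <- (p + 1)                 0000111111111111
step 7: eval (p < (2 + (element // 2))) 0000111111111111
step 8: s <- ((s // 2) + (3 % 5))    0000001111111111
step 9: p <- (p + 1)                 0000001111111111
step 10: eval (p < (2 + (element // 2))) 0000001111111111
step 11: s <- ((s // 2) + (3 % 5))    0000000011111111
step 12: p <- (p + 1)                 0000000011111111
step 13: eval (p < (2 + (element // 2))) 0000000011111111
step 14: s <- ((s // 2) + (3 % 5))    0000000000111111
step 15: p <- (p + 1)                 0000000000111111
step 16: eval (p < (2 + (element // 2))) 0000000000111111
step 17: s <- ((s // 2) + (3 % 5))    0000000000001111
step 18: p <- (p + 1)                 0000000000001111
step 19: eval (p < (2 + (element // 2))) 0000000000001111
step 20: s <- ((s // 2) + (3 % 5))    0000000000000011
step 21: p <- (p + 1)                 0000000000000011
step 22: eval (p < (2 + (element // 2))) 0000000000000011
step 23: p <- 7                       1111111111111111
step 24: eval (s != 9)                1111111111111111
step 25: u <- s                       1111111111111111
step 26: p <- s                       1111111111111111

Answer: 27 steps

p: 0,1,4,4,5,5,6,6,6,6,6,6,6,6,6,6
u: 0,1,4,4,5,5,6,6,6,6,6,6,6,6,6,6
s: 0,1,4,4,5,5,6,6,6,6,6,6,6,6,6,6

steps = 27; useful = 264; efficiency = 264/432 = 11/18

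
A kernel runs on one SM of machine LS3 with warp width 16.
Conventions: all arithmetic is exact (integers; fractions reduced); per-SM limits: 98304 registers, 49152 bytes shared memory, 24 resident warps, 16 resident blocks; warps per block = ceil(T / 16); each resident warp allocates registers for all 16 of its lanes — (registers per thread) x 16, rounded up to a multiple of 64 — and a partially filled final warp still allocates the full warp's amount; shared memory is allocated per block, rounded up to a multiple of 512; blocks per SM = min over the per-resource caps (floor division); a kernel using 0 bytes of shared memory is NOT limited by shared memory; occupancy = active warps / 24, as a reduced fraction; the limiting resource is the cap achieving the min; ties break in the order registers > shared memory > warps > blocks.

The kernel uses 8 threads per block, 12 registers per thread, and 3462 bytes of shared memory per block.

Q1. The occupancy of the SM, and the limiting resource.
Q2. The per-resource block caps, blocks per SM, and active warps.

Answer: occupancy 13/24, limited by shared memory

registers: 512 blocks
shared memory: 13 blocks
warps: 24 blocks
blocks: 16 blocks

Answer: 13 blocks, 13 active warps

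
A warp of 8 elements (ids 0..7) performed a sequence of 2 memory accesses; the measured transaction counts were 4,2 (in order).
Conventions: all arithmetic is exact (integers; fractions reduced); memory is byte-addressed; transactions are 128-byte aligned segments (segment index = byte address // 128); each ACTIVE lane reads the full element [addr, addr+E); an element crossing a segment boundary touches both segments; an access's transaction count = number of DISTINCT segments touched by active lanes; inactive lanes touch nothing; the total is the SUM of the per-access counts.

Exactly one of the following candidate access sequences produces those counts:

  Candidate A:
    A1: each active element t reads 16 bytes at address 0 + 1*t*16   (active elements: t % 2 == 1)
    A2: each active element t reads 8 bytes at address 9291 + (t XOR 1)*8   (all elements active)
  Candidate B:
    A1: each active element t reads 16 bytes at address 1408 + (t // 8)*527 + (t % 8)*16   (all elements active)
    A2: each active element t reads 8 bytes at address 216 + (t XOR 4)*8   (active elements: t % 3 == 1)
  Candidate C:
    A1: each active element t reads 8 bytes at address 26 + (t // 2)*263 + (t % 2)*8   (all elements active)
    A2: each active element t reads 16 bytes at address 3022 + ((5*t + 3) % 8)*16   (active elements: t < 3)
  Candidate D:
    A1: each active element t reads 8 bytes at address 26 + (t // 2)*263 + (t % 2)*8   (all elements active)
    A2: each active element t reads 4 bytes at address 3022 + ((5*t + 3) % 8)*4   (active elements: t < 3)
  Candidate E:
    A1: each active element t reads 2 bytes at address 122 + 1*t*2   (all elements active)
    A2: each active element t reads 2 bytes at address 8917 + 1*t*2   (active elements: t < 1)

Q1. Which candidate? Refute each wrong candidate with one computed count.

A: A1 gives 1 transaction, not 4
B: A1 gives 1 transaction, not 4
D: A2 gives 1 transaction, not 2
E: A1 gives 2 transactions, not 4
C: all counts match (4,2)

Answer: C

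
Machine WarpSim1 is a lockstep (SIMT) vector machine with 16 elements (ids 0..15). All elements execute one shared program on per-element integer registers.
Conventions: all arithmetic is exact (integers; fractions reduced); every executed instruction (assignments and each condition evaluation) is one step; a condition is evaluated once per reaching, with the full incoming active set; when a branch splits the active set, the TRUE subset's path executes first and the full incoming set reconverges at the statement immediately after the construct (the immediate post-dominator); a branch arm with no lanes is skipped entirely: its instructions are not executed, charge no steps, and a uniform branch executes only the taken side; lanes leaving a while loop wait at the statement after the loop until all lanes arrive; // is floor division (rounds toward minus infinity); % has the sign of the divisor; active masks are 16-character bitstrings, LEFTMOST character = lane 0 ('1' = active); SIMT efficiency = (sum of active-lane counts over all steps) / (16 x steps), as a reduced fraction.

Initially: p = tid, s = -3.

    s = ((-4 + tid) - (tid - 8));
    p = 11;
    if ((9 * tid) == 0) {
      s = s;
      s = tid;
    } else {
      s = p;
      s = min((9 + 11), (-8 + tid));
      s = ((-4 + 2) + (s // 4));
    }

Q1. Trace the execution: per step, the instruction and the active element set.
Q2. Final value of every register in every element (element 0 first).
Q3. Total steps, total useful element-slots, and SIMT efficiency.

step 0: s <- ((-4 + tid) - (tid - 8)) 1111111111111111
step 1: p <- 11                      1111111111111111
step 2: eval ((9 * tid) == 0)        1111111111111111
step 3: s <- s                       1000000000000000
step 4: s <- tid                     1000000000000000
step 5: s <- p                       0111111111111111
step 6: s <- min((9 + 11), (-8 + tid)) 0111111111111111
step 7: s <- ((-4 + 2) + (s // 4))   0111111111111111

Answer: 8 steps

p: 11,11,11,11,11,11,11,11,11,11,11,11,11,11,11,11
s: 0,-4,-4,-4,-3,-3,-3,-3,-2,-2,-2,-2,-1,-1,-1,-1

steps = 8; useful = 95; efficiency = 95/128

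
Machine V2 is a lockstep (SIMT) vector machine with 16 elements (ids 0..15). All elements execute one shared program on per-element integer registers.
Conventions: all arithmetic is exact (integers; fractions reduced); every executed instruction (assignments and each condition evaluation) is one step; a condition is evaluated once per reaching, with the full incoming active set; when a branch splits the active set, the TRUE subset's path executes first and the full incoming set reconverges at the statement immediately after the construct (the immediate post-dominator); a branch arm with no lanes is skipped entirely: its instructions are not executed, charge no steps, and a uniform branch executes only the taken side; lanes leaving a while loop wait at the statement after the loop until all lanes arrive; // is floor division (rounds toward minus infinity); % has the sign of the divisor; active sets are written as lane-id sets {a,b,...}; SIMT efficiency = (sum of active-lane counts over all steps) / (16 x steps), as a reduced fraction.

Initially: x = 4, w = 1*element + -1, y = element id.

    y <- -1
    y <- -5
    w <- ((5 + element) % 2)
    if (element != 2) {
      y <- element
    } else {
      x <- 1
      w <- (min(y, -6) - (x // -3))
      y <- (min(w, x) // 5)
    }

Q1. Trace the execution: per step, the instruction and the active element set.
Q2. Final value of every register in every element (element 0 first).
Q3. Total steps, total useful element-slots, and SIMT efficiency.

step 0: y <- -1                      {0,1,2,3,4,5,6,7,8,9,10,11,12,13,14,15}
step 1: y <- -5                      {0,1,2,3,4,5,6,7,8,9,10,11,12,13,14,15}
step 2: w <- ((5 + element) % 2)     {0,1,2,3,4,5,6,7,8,9,10,11,12,13,14,15}
step 3: eval (element != 2)          {0,1,2,3,4,5,6,7,8,9,10,11,12,13,14,15}
step 4: y <- element                 {0,1,3,4,5,6,7,8,9,10,11,12,13,14,15}
step 5: x <- 1                       {2}
step 6: w <- (min(y, -6) - (x // -3)) {2}
step 7: y <- (min(w, x) // 5)        {2}

Answer: 8 steps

x: 4,4,1,4,4,4,4,4,4,4,4,4,4,4,4,4
w: 1,0,-5,0,1,0,1,0,1,0,1,0,1,0,1,0
y: 0,1,-1,3,4,5,6,7,8,9,10,11,12,13,14,15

steps = 8; useful = 82; efficiency = 82/128 = 41/64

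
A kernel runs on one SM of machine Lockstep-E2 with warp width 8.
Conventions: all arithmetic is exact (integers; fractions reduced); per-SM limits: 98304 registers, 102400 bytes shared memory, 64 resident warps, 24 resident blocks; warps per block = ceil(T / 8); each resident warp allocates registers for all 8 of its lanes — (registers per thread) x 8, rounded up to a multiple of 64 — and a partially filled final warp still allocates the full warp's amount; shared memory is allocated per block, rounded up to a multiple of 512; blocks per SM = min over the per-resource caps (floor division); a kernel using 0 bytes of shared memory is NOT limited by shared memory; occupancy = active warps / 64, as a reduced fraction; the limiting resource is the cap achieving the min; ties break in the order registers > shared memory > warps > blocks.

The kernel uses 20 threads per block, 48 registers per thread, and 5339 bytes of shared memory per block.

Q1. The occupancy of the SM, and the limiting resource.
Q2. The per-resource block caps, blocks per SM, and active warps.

Answer: occupancy 27/32, limited by shared memory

registers: 85 blocks
shared memory: 18 blocks
warps: 21 blocks
blocks: 24 blocks

Answer: 18 blocks, 54 active warps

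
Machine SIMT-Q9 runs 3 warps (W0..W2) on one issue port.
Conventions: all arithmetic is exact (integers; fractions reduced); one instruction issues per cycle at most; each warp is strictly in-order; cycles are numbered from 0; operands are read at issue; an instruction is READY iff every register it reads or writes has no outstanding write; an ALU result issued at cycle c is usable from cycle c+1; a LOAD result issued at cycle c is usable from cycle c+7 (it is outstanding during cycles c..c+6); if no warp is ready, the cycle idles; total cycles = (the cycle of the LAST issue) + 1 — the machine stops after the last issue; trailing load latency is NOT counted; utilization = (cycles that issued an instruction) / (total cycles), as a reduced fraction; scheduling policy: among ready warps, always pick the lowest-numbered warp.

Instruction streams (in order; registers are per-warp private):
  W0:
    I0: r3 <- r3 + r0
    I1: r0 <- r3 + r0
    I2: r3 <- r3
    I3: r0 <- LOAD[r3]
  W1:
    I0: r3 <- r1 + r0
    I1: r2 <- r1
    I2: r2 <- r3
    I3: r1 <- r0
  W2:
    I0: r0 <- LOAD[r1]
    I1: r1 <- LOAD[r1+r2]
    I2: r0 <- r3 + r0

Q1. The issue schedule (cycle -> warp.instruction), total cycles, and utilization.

cycle 0: W0.I0
cycle 1: W0.I1
cycle 2: W0.I2
cycle 3: W0.I3
cycle 4: W1.I0
cycle 5: W1.I1
cycle 6: W1.I2
cycle 7: W1.I3
cycle 8: W2.I0
cycle 9: W2.I1
cycle 10: idle
cycle 11: idle
cycle 12: idle
cycle 13: idle
cycle 14: idle
cycle 15: W2.I2

Answer: 16 cycles, utilization 11/16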